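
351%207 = 144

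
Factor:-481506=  - 2^1 *3^1*80251^1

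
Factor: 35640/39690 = 2^2*7^( - 2)  *11^1 = 44/49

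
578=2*289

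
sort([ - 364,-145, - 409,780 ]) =[-409 , - 364, - 145,780 ]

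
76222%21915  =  10477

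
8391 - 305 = 8086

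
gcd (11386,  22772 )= 11386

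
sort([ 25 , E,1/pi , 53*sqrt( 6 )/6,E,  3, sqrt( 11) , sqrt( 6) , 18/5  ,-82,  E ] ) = [-82,1/pi, sqrt(6 ),E, E, E,3, sqrt ( 11 ),  18/5,  53 * sqrt( 6 )/6,25 ] 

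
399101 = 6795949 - 6396848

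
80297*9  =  722673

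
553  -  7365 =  - 6812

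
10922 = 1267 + 9655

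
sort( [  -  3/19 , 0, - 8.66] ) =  [ - 8.66, - 3/19, 0 ]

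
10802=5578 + 5224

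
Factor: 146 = 2^1*73^1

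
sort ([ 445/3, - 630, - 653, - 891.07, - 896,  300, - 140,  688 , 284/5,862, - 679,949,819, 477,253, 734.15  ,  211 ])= [ - 896, - 891.07,-679, - 653 , - 630, - 140, 284/5,  445/3  ,  211,253,300,477,688,  734.15, 819, 862,949] 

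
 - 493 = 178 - 671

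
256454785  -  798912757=-542457972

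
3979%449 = 387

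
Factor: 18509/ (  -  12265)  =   - 83/55 = - 5^ ( - 1)*11^(  -  1 ) *83^1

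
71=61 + 10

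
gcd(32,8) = 8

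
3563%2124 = 1439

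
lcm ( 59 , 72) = 4248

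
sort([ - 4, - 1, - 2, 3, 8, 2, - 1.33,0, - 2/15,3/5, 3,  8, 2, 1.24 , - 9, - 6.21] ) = [  -  9, - 6.21 , - 4,-2, - 1.33,  -  1 ,-2/15, 0 , 3/5, 1.24, 2,2, 3, 3, 8, 8 ]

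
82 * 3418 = 280276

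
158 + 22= 180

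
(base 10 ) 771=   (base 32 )O3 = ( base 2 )1100000011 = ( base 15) 366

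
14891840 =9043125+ 5848715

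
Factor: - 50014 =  - 2^1*17^1*1471^1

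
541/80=6 + 61/80 = 6.76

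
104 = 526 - 422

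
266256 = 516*516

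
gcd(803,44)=11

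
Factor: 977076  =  2^2*3^3*83^1*109^1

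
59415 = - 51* ( - 1165)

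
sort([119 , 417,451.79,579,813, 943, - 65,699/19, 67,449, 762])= [  -  65, 699/19, 67, 119, 417, 449,451.79, 579, 762 , 813 , 943]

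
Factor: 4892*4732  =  2^4*7^1*13^2*1223^1   =  23148944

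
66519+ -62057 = 4462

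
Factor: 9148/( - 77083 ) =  - 2^2*19^( - 1)*2287^1*4057^( - 1)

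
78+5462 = 5540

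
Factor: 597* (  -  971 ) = -3^1 * 199^1*971^1  =  -  579687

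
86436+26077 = 112513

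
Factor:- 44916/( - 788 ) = 57 = 3^1*19^1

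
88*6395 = 562760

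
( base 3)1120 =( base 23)1J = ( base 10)42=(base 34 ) 18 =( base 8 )52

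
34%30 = 4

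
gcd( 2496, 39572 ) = 52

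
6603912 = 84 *78618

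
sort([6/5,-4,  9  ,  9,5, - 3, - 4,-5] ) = [- 5, - 4, - 4, - 3, 6/5, 5,9,  9 ]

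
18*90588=1630584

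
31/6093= 31/6093=0.01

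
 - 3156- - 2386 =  - 770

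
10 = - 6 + 16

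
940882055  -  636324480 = 304557575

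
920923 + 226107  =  1147030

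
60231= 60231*1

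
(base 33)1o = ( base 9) 63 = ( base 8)71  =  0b111001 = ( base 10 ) 57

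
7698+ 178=7876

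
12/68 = 3/17=0.18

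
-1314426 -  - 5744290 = 4429864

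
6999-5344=1655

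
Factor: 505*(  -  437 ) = - 5^1*19^1*23^1*101^1= - 220685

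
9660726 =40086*241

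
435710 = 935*466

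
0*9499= 0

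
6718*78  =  524004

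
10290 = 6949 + 3341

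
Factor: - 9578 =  - 2^1 *4789^1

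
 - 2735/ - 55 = 49 + 8/11 = 49.73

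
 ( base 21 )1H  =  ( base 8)46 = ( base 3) 1102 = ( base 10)38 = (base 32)16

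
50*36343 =1817150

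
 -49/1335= - 1 + 1286/1335 = - 0.04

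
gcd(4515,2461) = 1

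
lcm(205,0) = 0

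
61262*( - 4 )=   -245048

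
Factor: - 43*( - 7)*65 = 5^1*7^1*13^1*43^1  =  19565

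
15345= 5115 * 3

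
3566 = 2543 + 1023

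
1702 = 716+986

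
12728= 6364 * 2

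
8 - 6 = 2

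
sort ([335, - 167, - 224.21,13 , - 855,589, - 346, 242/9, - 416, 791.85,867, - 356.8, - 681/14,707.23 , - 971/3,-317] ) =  [ - 855 , - 416,-356.8, -346, - 971/3, - 317, - 224.21, - 167, - 681/14, 13, 242/9,335, 589, 707.23 , 791.85,867]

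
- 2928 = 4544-7472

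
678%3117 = 678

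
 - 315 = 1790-2105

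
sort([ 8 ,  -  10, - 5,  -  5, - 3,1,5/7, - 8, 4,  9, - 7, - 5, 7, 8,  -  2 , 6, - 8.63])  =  [  -  10, - 8.63, - 8,-7, - 5,-5, - 5, - 3, - 2 , 5/7, 1,  4,6,7,8, 8,  9]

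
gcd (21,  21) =21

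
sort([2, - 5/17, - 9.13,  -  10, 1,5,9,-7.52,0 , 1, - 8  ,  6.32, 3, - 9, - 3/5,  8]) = [ - 10, - 9.13,-9, - 8, - 7.52, - 3/5,-5/17,0, 1,1 , 2, 3,5, 6.32, 8, 9] 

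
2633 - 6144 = -3511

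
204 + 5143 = 5347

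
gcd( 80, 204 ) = 4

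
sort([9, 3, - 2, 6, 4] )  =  [ - 2, 3, 4,6,  9] 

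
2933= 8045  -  5112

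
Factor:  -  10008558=-2^1*3^2*7^1 * 79433^1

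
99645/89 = 1119 + 54/89  =  1119.61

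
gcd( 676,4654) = 26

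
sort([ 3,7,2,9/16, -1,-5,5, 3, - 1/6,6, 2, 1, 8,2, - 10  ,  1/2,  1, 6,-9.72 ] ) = [ - 10, - 9.72,-5, - 1,  -  1/6, 1/2 , 9/16, 1, 1, 2,  2, 2, 3,3, 5, 6, 6,7,8]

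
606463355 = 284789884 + 321673471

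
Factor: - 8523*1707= - 3^3*569^1*947^1= -  14548761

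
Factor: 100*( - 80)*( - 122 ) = 976000 = 2^7*5^3*61^1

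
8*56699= 453592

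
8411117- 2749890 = 5661227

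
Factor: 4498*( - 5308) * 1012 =  -  24161888608 =- 2^5*11^1*13^1*23^1*173^1*1327^1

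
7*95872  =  671104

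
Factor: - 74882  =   - 2^1*37441^1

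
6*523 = 3138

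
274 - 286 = -12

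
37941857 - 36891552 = 1050305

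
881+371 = 1252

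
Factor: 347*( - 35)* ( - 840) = 10201800 = 2^3*3^1*5^2*7^2*347^1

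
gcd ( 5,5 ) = 5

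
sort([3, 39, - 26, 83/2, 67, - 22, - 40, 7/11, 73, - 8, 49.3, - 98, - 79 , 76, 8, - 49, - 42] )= [ - 98, - 79 , - 49, - 42, - 40, - 26,- 22 , - 8,7/11, 3,  8, 39,  83/2,49.3, 67,73,76 ]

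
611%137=63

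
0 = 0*5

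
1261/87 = 14 + 43/87 =14.49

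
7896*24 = 189504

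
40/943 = 40/943 = 0.04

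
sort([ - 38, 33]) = [- 38, 33] 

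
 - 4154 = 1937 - 6091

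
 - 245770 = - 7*35110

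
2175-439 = 1736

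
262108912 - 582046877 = -319937965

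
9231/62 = 9231/62 =148.89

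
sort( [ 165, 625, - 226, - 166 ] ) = [ - 226, - 166,165, 625] 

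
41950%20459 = 1032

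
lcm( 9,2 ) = 18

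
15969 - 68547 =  -52578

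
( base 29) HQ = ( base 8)1007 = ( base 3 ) 201020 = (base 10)519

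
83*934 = 77522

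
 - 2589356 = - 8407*308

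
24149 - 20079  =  4070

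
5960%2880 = 200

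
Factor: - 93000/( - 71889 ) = 1000/773= 2^3*5^3 * 773^( - 1 ) 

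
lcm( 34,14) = 238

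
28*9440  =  264320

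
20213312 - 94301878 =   -  74088566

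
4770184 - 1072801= 3697383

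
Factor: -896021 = -7^1*19^1*6737^1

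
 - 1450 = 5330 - 6780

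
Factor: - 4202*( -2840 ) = 11933680 = 2^4*5^1 * 11^1*71^1  *  191^1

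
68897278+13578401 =82475679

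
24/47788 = 6/11947 = 0.00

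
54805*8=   438440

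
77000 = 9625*8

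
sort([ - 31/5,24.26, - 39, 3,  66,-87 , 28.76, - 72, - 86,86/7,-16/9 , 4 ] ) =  [- 87, - 86, - 72,-39,  -  31/5, - 16/9,3, 4,86/7,  24.26,28.76,66]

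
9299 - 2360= 6939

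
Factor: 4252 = 2^2 * 1063^1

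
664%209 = 37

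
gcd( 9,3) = 3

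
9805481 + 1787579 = 11593060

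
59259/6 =9876+1/2=9876.50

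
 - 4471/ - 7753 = 4471/7753= 0.58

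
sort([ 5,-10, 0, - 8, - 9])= [ - 10 ,- 9, - 8,0,5]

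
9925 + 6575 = 16500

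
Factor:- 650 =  - 2^1*5^2*13^1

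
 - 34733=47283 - 82016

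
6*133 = 798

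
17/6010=17/6010= 0.00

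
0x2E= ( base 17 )2c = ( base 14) 34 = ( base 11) 42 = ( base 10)46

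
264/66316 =66/16579 =0.00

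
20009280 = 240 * 83372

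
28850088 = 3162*9124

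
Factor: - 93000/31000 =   -  3 = - 3^1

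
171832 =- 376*( - 457 ) 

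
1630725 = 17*95925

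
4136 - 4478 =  - 342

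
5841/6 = 973 + 1/2 = 973.50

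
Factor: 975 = 3^1*5^2*13^1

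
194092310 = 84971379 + 109120931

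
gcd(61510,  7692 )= 2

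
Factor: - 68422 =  - 2^1*34211^1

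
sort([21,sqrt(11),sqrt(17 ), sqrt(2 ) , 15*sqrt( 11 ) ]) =[ sqrt(2),sqrt(11 ),sqrt( 17),21, 15*sqrt( 11 )]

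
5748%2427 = 894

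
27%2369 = 27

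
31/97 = 31/97 = 0.32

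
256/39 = 256/39 = 6.56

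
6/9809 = 6/9809 = 0.00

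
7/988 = 7/988 = 0.01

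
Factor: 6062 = 2^1*7^1*433^1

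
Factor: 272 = 2^4  *17^1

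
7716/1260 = 6 + 13/105 = 6.12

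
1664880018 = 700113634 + 964766384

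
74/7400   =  1/100 = 0.01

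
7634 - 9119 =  - 1485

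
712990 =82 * 8695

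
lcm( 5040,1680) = 5040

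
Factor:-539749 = -7^1*83^1 * 929^1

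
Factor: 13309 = 13309^1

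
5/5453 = 5/5453 = 0.00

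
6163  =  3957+2206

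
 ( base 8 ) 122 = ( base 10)82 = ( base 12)6A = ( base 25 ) 37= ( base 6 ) 214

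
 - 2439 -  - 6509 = 4070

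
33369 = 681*49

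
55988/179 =55988/179 = 312.78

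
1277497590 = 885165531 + 392332059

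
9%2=1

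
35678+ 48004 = 83682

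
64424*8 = 515392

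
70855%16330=5535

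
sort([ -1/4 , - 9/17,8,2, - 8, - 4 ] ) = [ - 8,-4, - 9/17, - 1/4,2, 8]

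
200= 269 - 69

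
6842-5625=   1217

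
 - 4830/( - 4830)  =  1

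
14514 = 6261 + 8253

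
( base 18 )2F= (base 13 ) 3C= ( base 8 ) 63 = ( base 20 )2b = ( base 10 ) 51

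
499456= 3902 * 128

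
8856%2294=1974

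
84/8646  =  14/1441  =  0.01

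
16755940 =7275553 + 9480387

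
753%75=3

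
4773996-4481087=292909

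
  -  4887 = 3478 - 8365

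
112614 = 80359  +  32255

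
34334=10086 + 24248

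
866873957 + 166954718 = 1033828675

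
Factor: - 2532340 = - 2^2 * 5^1*53^1*2389^1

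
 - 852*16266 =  - 13858632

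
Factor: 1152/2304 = 2^(-1 )=   1/2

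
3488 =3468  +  20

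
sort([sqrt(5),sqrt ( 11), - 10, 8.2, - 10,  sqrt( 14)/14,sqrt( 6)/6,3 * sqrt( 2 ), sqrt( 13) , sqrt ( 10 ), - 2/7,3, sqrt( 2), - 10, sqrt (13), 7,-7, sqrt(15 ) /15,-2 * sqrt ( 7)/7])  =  [-10,  -  10, - 10, - 7, - 2 *sqrt(7)/7, - 2/7, sqrt(15)/15, sqrt (14)/14, sqrt( 6)/6,sqrt ( 2 ), sqrt( 5), 3,sqrt(10),  sqrt(11 ),  sqrt( 13),sqrt( 13) , 3*sqrt(2),7,8.2 ]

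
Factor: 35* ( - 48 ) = -1680 =- 2^4*3^1*5^1*7^1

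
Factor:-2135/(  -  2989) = 5^1*7^(-1) = 5/7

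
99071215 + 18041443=117112658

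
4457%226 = 163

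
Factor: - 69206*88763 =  - 6142932178 = - 2^1 * 37^1*2399^1*34603^1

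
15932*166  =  2644712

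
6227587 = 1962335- - 4265252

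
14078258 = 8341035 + 5737223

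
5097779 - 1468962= 3628817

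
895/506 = 895/506 = 1.77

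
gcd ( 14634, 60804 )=54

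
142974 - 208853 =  - 65879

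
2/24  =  1/12 = 0.08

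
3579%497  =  100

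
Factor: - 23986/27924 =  - 2^( - 1 )*3^( - 1)*13^(-1) * 67^1 = - 67/78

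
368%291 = 77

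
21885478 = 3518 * 6221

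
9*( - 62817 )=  - 565353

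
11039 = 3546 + 7493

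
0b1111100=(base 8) 174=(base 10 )124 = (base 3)11121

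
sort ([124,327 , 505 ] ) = [ 124, 327, 505 ] 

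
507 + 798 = 1305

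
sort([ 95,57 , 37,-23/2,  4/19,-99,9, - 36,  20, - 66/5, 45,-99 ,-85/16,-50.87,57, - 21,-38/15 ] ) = [ - 99,-99,-50.87,- 36, - 21, - 66/5, - 23/2,-85/16,-38/15,4/19, 9,20, 37, 45, 57,  57 , 95]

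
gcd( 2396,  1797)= 599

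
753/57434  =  753/57434 = 0.01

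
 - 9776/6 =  - 1630+2/3=- 1629.33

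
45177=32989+12188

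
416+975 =1391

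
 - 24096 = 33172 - 57268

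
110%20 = 10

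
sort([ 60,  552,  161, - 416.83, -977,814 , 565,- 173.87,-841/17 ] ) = [ - 977, - 416.83, - 173.87, - 841/17, 60, 161, 552, 565,814 ] 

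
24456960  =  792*30880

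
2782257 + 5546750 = 8329007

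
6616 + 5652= 12268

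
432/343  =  432/343 =1.26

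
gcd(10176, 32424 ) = 24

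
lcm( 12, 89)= 1068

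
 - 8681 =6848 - 15529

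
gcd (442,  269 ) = 1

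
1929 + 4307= 6236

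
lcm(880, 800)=8800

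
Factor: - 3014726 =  - 2^1*11^1*13^1*83^1*127^1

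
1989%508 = 465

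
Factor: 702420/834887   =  2^2*3^1*5^1 * 17^( - 1)*23^1*67^( - 1 )*509^1*733^( - 1)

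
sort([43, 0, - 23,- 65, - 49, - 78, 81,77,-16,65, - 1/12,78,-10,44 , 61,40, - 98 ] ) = [ - 98, - 78, - 65, - 49,- 23,-16,-10, - 1/12,0,40,43, 44,61, 65,77,78,81 ] 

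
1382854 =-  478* (  -  2893) 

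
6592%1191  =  637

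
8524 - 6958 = 1566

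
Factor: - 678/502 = -3^1*113^1* 251^ ( - 1 ) = -339/251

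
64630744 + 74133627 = 138764371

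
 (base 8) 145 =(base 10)101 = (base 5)401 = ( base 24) 45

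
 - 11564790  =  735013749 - 746578539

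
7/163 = 7/163  =  0.04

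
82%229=82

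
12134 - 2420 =9714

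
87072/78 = 1116 + 4/13 = 1116.31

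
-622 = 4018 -4640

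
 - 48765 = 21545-70310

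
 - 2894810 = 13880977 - 16775787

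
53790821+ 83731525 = 137522346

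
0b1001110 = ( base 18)46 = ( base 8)116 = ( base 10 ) 78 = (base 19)42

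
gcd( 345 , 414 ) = 69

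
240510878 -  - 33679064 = 274189942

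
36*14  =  504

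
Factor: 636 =2^2*3^1*53^1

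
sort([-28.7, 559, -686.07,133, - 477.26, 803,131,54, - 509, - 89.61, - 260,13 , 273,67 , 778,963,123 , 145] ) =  [ - 686.07, - 509, - 477.26, - 260 ,  -  89.61, - 28.7 , 13,54,67,123,131, 133,145,273,559, 778,803,963]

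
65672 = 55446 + 10226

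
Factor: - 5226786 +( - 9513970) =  - 14740756 = - 2^2*167^1*22067^1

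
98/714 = 7/51 =0.14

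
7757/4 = 7757/4 = 1939.25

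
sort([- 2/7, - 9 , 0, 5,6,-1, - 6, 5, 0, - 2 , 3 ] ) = [ -9, - 6, - 2, - 1,-2/7,0,  0, 3, 5,5,6 ]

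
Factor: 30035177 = 97^1*419^1*739^1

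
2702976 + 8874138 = 11577114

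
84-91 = -7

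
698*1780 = 1242440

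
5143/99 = 51 +94/99 = 51.95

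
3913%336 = 217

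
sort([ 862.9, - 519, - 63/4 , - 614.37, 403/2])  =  [ - 614.37,-519, - 63/4, 403/2,  862.9 ] 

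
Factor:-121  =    -  11^2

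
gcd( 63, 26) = 1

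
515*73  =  37595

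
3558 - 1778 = 1780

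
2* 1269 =2538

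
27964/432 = 64 + 79/108 = 64.73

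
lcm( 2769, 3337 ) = 130143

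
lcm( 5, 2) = 10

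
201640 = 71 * 2840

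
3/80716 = 3/80716=0.00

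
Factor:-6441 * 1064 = -6853224= -2^3*3^1 * 7^1 * 19^2*113^1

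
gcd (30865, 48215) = 5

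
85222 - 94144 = -8922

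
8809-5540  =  3269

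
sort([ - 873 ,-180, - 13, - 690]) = [- 873, - 690, - 180, - 13 ] 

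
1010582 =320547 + 690035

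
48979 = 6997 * 7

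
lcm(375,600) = 3000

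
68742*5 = 343710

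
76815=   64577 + 12238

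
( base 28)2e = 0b1000110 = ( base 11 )64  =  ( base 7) 130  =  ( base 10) 70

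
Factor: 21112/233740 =2^1*5^( - 1)*7^1*31^( - 1 )= 14/155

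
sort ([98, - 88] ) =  [ - 88, 98]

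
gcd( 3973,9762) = 1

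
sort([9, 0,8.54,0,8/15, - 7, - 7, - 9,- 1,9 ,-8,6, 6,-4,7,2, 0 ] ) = [ -9,-8,-7,  -  7, - 4, - 1,0,  0, 0 , 8/15, 2,  6, 6, 7, 8.54 , 9,  9 ] 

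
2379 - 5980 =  - 3601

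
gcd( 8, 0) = 8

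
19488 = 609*32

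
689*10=6890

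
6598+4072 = 10670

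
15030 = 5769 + 9261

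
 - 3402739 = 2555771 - 5958510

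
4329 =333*13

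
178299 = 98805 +79494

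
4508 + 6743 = 11251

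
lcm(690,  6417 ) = 64170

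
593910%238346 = 117218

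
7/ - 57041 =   -  1  +  57034/57041 = - 0.00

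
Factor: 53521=13^1*23^1 * 179^1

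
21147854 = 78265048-57117194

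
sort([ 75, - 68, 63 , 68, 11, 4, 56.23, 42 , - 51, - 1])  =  [ - 68, - 51, - 1, 4,11, 42, 56.23, 63, 68,75] 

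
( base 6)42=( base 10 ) 26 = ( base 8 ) 32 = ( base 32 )Q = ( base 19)17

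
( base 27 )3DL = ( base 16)9FF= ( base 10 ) 2559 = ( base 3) 10111210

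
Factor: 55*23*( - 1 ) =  - 1265 = - 5^1 *11^1*23^1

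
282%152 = 130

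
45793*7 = 320551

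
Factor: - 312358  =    -  2^1*17^1*9187^1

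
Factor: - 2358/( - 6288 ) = 2^ ( - 3 )*3^1  =  3/8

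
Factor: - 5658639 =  - 3^1*7^1*467^1*577^1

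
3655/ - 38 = -3655/38 = - 96.18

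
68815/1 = 68815=68815.00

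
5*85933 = 429665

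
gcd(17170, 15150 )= 1010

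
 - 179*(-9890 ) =1770310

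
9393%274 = 77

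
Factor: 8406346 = 2^1*13^1 * 29^1 * 11149^1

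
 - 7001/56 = - 7001/56 = - 125.02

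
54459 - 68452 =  - 13993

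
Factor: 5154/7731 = 2^1*3^(  -  1 ) = 2/3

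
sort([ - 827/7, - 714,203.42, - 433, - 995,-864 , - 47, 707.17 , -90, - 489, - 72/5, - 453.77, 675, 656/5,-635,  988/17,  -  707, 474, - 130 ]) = [ - 995,  -  864, - 714, - 707, - 635,  -  489,- 453.77,-433, - 130, - 827/7, - 90,  -  47, - 72/5, 988/17,  656/5, 203.42, 474, 675, 707.17 ] 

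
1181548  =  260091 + 921457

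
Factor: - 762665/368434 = -2^( - 1 )*5^1* 11^( - 1) *16747^( - 1)*152533^1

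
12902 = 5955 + 6947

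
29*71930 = 2085970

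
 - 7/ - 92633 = 7/92633 = 0.00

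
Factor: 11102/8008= 2^( - 2)*11^( - 1 )*61^1 = 61/44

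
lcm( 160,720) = 1440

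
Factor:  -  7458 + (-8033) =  - 7^1*2213^1 = -15491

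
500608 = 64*7822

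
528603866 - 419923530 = 108680336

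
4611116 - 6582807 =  - 1971691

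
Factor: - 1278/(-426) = 3^1  =  3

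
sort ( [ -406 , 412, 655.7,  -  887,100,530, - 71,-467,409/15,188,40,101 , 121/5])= [ - 887,  -  467, - 406 , - 71,  121/5,  409/15,40,100,101,188, 412,530,655.7] 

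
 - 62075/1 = - 62075 = - 62075.00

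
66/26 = 2 + 7/13 = 2.54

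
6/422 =3/211 = 0.01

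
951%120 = 111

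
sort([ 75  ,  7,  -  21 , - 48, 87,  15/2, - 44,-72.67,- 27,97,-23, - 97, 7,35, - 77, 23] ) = [ - 97,  -  77,  -  72.67, - 48, - 44,- 27, - 23,-21,7,7 , 15/2, 23, 35, 75,87,97 ] 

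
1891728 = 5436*348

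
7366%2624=2118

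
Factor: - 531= - 3^2 *59^1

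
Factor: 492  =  2^2 * 3^1 * 41^1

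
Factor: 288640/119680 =41/17 = 17^(-1)*41^1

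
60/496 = 15/124 = 0.12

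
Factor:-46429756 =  - 2^2*11607439^1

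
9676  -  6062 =3614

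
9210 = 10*921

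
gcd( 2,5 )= 1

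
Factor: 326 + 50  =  2^3*47^1  =  376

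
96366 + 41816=138182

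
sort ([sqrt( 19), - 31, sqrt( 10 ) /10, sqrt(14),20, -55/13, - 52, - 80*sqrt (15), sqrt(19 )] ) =[ - 80*sqrt( 15), - 52, - 31, - 55/13, sqrt( 10 ) /10, sqrt ( 14 ), sqrt ( 19),sqrt( 19),20]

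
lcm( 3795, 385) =26565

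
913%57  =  1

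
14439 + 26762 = 41201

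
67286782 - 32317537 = 34969245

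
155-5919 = -5764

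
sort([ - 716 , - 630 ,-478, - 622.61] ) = [ -716, - 630, -622.61,-478]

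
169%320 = 169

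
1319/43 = 30 + 29/43 = 30.67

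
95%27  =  14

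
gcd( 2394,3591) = 1197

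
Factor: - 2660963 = - 2660963^1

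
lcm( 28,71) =1988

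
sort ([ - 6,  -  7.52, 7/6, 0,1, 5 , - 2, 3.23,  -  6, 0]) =[ - 7.52,-6, - 6, - 2,0,0  ,  1,7/6,3.23, 5]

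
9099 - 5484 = 3615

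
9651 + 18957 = 28608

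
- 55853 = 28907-84760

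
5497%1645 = 562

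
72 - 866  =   - 794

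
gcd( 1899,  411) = 3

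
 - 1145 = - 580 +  - 565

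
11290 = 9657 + 1633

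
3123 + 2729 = 5852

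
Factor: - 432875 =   -  5^3*3463^1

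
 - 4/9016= - 1/2254 = - 0.00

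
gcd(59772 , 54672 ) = 204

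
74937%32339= 10259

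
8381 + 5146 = 13527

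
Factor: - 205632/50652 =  - 2^4*17^1*67^( - 1) = - 272/67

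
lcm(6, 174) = 174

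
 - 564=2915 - 3479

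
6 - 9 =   -  3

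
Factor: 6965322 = 2^1*3^1 * 7^1*13^1*12757^1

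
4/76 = 1/19 = 0.05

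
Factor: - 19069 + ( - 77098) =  - 96167^1 = - 96167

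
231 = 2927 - 2696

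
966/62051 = 966/62051 = 0.02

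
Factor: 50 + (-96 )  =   - 2^1 * 23^1 = -46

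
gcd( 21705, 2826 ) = 3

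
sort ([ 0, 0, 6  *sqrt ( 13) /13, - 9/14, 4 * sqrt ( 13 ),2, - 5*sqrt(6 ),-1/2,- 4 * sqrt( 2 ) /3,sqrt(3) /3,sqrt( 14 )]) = [ - 5 * sqrt( 6 ), - 4  *sqrt( 2)/3,  -  9/14,  -  1/2,0,0, sqrt(3) /3,6*sqrt(13 )/13,2,sqrt(14), 4*sqrt(  13) ] 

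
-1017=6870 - 7887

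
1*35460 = 35460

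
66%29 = 8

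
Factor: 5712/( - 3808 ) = - 3/2 = - 2^ ( - 1 ) * 3^1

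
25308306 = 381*66426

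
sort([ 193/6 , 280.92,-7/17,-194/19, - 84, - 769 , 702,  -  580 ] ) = [ - 769, - 580, - 84 , - 194/19,-7/17,193/6, 280.92, 702]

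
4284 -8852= - 4568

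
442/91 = 4 + 6/7 =4.86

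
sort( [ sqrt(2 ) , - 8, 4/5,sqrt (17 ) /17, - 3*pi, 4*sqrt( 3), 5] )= [ -3*pi, - 8, sqrt(17 )/17,4/5, sqrt ( 2), 5,  4 * sqrt ( 3 )]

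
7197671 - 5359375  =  1838296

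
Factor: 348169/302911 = 7^(-1)* 109^( - 1 )*877^1 = 877/763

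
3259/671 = 3259/671 = 4.86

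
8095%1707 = 1267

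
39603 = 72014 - 32411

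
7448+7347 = 14795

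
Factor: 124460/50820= 3^ ( - 1 )*7^1*11^(-2)*127^1 = 889/363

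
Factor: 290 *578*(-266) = - 44586920 = -2^3 * 5^1*7^1*17^2*19^1*29^1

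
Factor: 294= 2^1 * 3^1*7^2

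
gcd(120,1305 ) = 15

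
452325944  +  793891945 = 1246217889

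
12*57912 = 694944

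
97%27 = 16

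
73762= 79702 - 5940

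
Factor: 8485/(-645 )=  - 3^( - 1 ) * 43^(-1 )*1697^1 = - 1697/129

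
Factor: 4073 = 4073^1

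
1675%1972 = 1675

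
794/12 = 66 +1/6= 66.17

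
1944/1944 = 1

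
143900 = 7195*20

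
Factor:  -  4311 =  - 3^2*479^1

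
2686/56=47 + 27/28 = 47.96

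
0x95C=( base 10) 2396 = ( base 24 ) 43K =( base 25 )3kl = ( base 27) 37K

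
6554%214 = 134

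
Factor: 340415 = 5^1*103^1 * 661^1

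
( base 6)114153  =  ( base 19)18DB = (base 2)10011100010101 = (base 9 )14646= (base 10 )10005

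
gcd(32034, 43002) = 6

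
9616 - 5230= 4386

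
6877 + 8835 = 15712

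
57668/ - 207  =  - 279 + 85/207 = - 278.59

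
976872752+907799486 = 1884672238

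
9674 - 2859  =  6815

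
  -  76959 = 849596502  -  849673461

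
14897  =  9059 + 5838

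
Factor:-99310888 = -2^3*151^1*229^1*359^1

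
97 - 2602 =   -  2505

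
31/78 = 31/78 = 0.40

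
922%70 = 12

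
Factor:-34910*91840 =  -3206134400 = -2^7 * 5^2  *7^1*41^1*3491^1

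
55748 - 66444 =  - 10696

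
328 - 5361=-5033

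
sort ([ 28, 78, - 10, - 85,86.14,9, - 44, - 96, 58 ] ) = [ - 96, - 85, - 44,-10,9, 28, 58,78, 86.14] 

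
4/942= 2/471 = 0.00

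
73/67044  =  73/67044=0.00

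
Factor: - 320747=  - 7^1 * 45821^1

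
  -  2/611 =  - 2/611 = - 0.00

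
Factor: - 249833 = -249833^1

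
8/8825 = 8/8825 = 0.00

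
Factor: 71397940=2^2*5^1*3569897^1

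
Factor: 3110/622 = 5^1 = 5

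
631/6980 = 631/6980=0.09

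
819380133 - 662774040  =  156606093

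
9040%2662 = 1054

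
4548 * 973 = 4425204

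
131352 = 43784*3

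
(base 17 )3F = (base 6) 150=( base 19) 39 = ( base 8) 102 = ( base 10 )66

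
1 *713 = 713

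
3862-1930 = 1932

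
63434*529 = 33556586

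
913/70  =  913/70 = 13.04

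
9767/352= 27 + 263/352 = 27.75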